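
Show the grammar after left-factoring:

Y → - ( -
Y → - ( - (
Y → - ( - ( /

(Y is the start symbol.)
Left-factoring transforms A → αβ₁ | αβ₂ into A → αA' and A' → β₁ | β₂
(α is the longest common prefix among the alternatives). Repeat until
no nonterminal has two alternatives with a common prefix.

Round 1: Y has alternatives sharing prefix '- ( -'. Introduce Y': Y → - ( - Y'
  Add: Y' → ε
  Add: Y' → (
  Add: Y' → ( /

Round 2: Y' has alternatives sharing prefix '('. Introduce Y'': Y' → ( Y''
  Add: Y'' → ε
  Add: Y'' → /

No remaining common prefixes — done.

Resulting grammar:
Y → - ( - Y'
Y' → ε
Y' → ( Y''
Y'' → ε
Y'' → /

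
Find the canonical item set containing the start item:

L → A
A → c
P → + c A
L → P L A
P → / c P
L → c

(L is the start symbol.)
First, augment the grammar with L' → L
I₀ = CLOSURE({ [L' → . L] }):
  [L' → . L] has the dot before L: add [L → . A], [L → . P L A], [L → . c]
  [L → . A] has the dot before A: add [A → . c]
  [L → . P L A] has the dot before P: add [P → . + c A], [P → . / c P]
No further items can be added.

I₀ = { [A → . c], [L → . A], [L → . P L A], [L → . c], [L' → . L], [P → . + c A], [P → . / c P] }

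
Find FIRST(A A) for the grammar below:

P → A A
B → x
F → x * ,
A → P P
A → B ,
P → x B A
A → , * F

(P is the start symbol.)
FIRST sets of the non-terminals involved (from the grammar, by fixed-point iteration):
  FIRST(A) = { ',', 'x' }

To compute FIRST(A A), process the symbols left to right:
Symbol A is a non-terminal. Add FIRST(A) \ {ε} = { ',', 'x' }
A is not nullable (ε ∉ FIRST(A)), so stop here.
FIRST(A A) = { ',', 'x' }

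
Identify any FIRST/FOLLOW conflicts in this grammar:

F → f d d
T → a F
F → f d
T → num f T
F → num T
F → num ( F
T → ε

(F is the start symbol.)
No FIRST/FOLLOW conflicts.

A FIRST/FOLLOW conflict occurs when a non-terminal N has a nullable alternative N → β (β ⇒* ε) and another alternative N → α with FIRST(α) ∩ FOLLOW(N) ≠ ∅: on such a lookahead the parser cannot decide between expanding α and letting N vanish via β.

Nullable non-terminals: T.

T: nullable alternative(s) T → ε; FOLLOW(T) = { $ }
  T → a F: FIRST \ {ε} = { 'a' } — disjoint from FOLLOW(T)
  T → num f T: FIRST \ {ε} = { 'num' } — disjoint from FOLLOW(T)
  T → ε: FIRST \ {ε} = { } — this is the only nullable alternative, skip

F has no nullable alternative, so no FIRST/FOLLOW check is needed there.

No FIRST/FOLLOW conflicts found.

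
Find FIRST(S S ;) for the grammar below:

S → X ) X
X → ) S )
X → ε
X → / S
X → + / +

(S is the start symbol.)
FIRST sets of the non-terminals involved (from the grammar, by fixed-point iteration):
  FIRST(S) = { ')', '+', '/' }

To compute FIRST(S S ;), process the symbols left to right:
Symbol S is a non-terminal. Add FIRST(S) \ {ε} = { ')', '+', '/' }
S is not nullable (ε ∉ FIRST(S)), so stop here.
FIRST(S S ;) = { ')', '+', '/' }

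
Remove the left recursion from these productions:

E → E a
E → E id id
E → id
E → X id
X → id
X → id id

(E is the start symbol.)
E is directly left-recursive. The standard transformation for
  A → A α₁ | ... | A α_m | β₁ | ... | β_n
is
  A  → β₁ A' | ... | β_n A'
  A' → α₁ A' | ... | α_m A' | ε

E → id becomes E → id E'
E → X id becomes E → X id E'
E → E a becomes E' → a E'
E → E id id becomes E' → id id E'
Add E' → ε

Productions for other non-terminals are unchanged:
  X → id
  X → id id

Resulting grammar:
E → id E'
E → X id E'
E' → a E'
E' → id id E'
E' → ε
X → id
X → id id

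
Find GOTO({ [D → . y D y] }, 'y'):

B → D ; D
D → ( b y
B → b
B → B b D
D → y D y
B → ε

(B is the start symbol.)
{ [D → . ( b y], [D → . y D y], [D → y . D y] }

GOTO(I, 'y') = CLOSURE({ [A → αX.β] : [A → α.Xβ] ∈ I, X = 'y' })

Items with dot before 'y', with the dot advanced:
  [D → . y D y] → [D → y . D y]
Closure of the advanced items:
  [D → y . D y] has the dot before D: add [D → . ( b y], [D → . y D y]

GOTO = { [D → . ( b y], [D → . y D y], [D → y . D y] }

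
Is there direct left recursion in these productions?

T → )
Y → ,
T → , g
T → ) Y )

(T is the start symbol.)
No direct left recursion

Direct left recursion occurs when N → N α for some non-terminal N (the right-hand side begins with the left-hand side itself).

T → ): starts with ')'
Y → ,: starts with ','
T → , g: starts with ','
T → ) Y ): starts with ')'

No direct left recursion found.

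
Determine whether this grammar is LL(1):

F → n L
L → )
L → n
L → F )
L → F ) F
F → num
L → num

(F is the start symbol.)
No. Predict set conflict for L: { 'n' }

Relevant sets:
  FIRST(F) = { 'n', 'num' }

For F:
  PREDICT(F → n L) = { 'n' }
  PREDICT(F → num) = { 'num' }
For L:
  PREDICT(L → ')') = { ')' }
  PREDICT(L → n) = { 'n' }
  PREDICT(L → F ')') = { 'n', 'num' }
  PREDICT(L → F ')' F) = { 'n', 'num' }
  PREDICT(L → num) = { 'num' }

Conflict found: Predict set conflict for L: { 'n' }
The grammar is NOT LL(1).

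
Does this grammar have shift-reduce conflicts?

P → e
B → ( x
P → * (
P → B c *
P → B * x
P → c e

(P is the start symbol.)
A shift-reduce conflict occurs when an LR(0) state has both:
  - a complete (reduce) item [A → α .] (dot at the end), and
  - a shift item [B → β . c γ] (dot before a terminal).

Augment with P' → P and build the canonical LR(0) collection (I0 = CLOSURE({[P' → . P]}), then GOTO on every symbol after a dot until no new states appear). It has 14 states:
  I0: { [B → . ( x], [P → . * (], [P → . B * x], [P → . B c *], [P → . c e], [P → . e], [P' → . P] }  — shift
  I1: { [B → ( . x] }  — shift
  I2: { [P → * . (] }  — shift
  I3: { [P → B . * x], [P → B . c *] }  — shift
  I4: { [P' → P .] }  — accept
  I5: { [P → c . e] }  — shift
  I6: { [P → e .] }  — reduce
  I7: { [P → c e .] }  — reduce
  I8: { [P → B * . x] }  — shift
  I9: { [P → B c . *] }  — shift
  I10: { [P → B c * .] }  — reduce
  I11: { [P → B * x .] }  — reduce
  I12: { [P → * ( .] }  — reduce
  I13: { [B → ( x .] }  — reduce

No state contains both a complete item and a shift item.

Answer: No shift-reduce conflicts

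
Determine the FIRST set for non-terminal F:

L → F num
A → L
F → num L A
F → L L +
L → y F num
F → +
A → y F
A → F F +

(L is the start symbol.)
{ '+', 'num', 'y' }

To compute FIRST(F), examine every production with F on the left-hand side, reading each right-hand side left to right until a non-nullable symbol is reached.

FIRST sets of the other non-terminals involved (by the same procedure, iterated to a fixed point):
  FIRST(L) = { '+', 'num', 'y' }

From F → num L A:
  - num is a terminal: add 'num' and stop
From F → L L +:
  - L is a non-terminal: add FIRST(L) \ {ε} = { '+', 'num', 'y' }
    L is not nullable, so stop
From F → +:
  - '+' is a terminal: add '+' and stop

Collecting: FIRST(F) = { '+', 'num', 'y' }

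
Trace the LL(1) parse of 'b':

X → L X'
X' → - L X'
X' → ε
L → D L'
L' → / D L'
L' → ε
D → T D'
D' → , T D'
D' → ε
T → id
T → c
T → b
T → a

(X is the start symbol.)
LL(1) parsing maintains a stack (initially the start symbol over $) and the input. At each step: if the stack top is a terminal, match it against the current input token; if it is a non-terminal N, replace it with the RHS of M[N, lookahead] (the unique production whose predict set contains the lookahead).

Stack is shown with the top on the left.

Stack         Input  Action
---------------------------
X $           b $    output X → L X'
L X' $        b $    output L → D L'
D L' X' $     b $    output D → T D'
T D' L' X' $  b $    output T → b
b D' L' X' $  b $    match 'b'
D' L' X' $    $      output D' → ε
L' X' $       $      output L' → ε
X' $          $      output X' → ε
$             $      accept

The string is accepted.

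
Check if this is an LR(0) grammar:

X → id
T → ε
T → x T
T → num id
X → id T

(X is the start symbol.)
No. Shift-reduce conflict between [T → .] and [T → . num id]

A grammar is LR(0) if no state in the canonical LR(0) collection has:
  - both a shift item (dot before a terminal) and a complete item (shift-reduce conflict), or
  - two or more complete items (reduce-reduce conflict; the accept item [X' → X .] counts as a complete item here).

Augment with X' → X and build the canonical LR(0) collection (I0 = CLOSURE({[X' → . X]}), then GOTO on every symbol after a dot until no new states appear). It has 8 states:
  I0: { [X → . id T], [X → . id], [X' → . X] }  — shift
  I1: { [X' → X .] }  — accept
  I2: { [T → . num id], [T → . x T], [T → .], [X → id . T], [X → id .] }  — shift, 2 reduces
  I3: { [X → id T .] }  — reduce
  I4: { [T → num . id] }  — shift
  I5: { [T → . num id], [T → . x T], [T → .], [T → x . T] }  — shift, reduce
  I6: { [T → x T .] }  — reduce
  I7: { [T → num id .] }  — reduce

Conflict in state I2:
  Shift-reduce conflict between [T → .] and [T → . num id]
So the grammar is NOT LR(0).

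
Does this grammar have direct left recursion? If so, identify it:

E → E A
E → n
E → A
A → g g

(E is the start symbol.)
Direct left recursion occurs when N → N α for some non-terminal N (the right-hand side begins with the left-hand side itself).

E → E A: LEFT RECURSIVE (starts with E)
E → n: starts with n
E → A: starts with A
A → g g: starts with g

The grammar has direct left recursion on: E.

Answer: Yes, E is left-recursive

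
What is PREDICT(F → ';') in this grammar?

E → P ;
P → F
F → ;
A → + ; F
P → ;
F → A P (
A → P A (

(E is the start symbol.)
PREDICT(F → ';') = (FIRST(RHS) \ {ε}) ∪ (FOLLOW(F) if ε ∈ FIRST(RHS), i.e. RHS ⇒* ε)
FIRST(';') = { ';' }
ε ∉ FIRST(';'), so FOLLOW(F) is not added.
PREDICT(F → ';') = { ';' }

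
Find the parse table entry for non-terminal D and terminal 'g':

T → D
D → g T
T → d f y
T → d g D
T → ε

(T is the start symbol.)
To find M[D, 'g'], we find productions for D where 'g' is in the predict set (PREDICT(N → α) = (FIRST(α) \ {ε}) ∪ (FOLLOW(N) if α ⇒* ε)).

D → g T: PREDICT = { 'g' }
  'g' is in predict set, so this production goes in M[D, 'g']

M[D, 'g'] = D → g T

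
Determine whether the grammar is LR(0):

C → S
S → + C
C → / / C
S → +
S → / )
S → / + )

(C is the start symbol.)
No. Shift-reduce conflict between [S → + .] and [C → . / / C]

A grammar is LR(0) if no state in the canonical LR(0) collection has:
  - both a shift item (dot before a terminal) and a complete item (shift-reduce conflict), or
  - two or more complete items (reduce-reduce conflict; the accept item [C' → C .] counts as a complete item here).

Augment with C' → C and build the canonical LR(0) collection (I0 = CLOSURE({[C' → . C]}), then GOTO on every symbol after a dot until no new states appear). It has 11 states:
  I0: { [C → . / / C], [C → . S], [C' → . C], [S → . + C], [S → . +], [S → . / )], [S → . / + )] }  — shift
  I1: { [C → . / / C], [C → . S], [S → + . C], [S → + .], [S → . + C], [S → . +], [S → . / )], [S → . / + )] }  — shift, reduce
  I2: { [C → / . / C], [S → / . )], [S → / . + )] }  — shift
  I3: { [C' → C .] }  — accept
  I4: { [C → S .] }  — reduce
  I5: { [S → / ) .] }  — reduce
  I6: { [S → / + . )] }  — shift
  I7: { [C → . / / C], [C → . S], [C → / / . C], [S → . + C], [S → . +], [S → . / )], [S → . / + )] }  — shift
  I8: { [C → / / C .] }  — reduce
  I9: { [S → / + ) .] }  — reduce
  I10: { [S → + C .] }  — reduce

Conflict in state I1:
  Shift-reduce conflict between [S → + .] and [C → . / / C]
So the grammar is NOT LR(0).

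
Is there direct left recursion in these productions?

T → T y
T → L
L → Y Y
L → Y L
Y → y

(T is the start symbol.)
T → T y: LEFT RECURSIVE (starts with T)
T → L: starts with L
L → Y Y: starts with Y
L → Y L: starts with Y
Y → y: starts with y

The grammar has direct left recursion on: T.

Answer: Yes, T is left-recursive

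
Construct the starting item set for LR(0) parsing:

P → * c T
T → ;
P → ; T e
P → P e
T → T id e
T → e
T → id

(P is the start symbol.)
First, augment the grammar with P' → P
I₀ = CLOSURE({ [P' → . P] }):
  [P' → . P] has the dot before P: add [P → . * c T], [P → . ; T e], [P → . P e]
No further items can be added.

I₀ = { [P → . * c T], [P → . ; T e], [P → . P e], [P' → . P] }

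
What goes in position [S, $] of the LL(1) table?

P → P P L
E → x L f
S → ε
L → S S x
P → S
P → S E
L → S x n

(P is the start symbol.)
To find M[S, $], we find productions for S where $ is in the predict set (PREDICT(N → α) = (FIRST(α) \ {ε}) ∪ (FOLLOW(N) if α ⇒* ε)).

Relevant sets:
  FOLLOW(S) = { $, 'x' }

S → ε: PREDICT = { $, 'x' }
  $ is in predict set, so this production goes in M[S, $]

M[S, $] = S → ε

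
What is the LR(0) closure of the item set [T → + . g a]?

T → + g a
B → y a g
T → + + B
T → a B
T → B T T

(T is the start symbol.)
To compute CLOSURE, for each item [A → α.Bβ] where B is a non-terminal, add [B → .γ] for all productions B → γ; repeat for the newly added items until nothing changes.

Start with: [T → + . g a]
The dot precedes the terminal g, so nothing is added.

CLOSURE = { [T → + . g a] }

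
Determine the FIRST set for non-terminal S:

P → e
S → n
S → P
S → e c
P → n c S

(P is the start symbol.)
FIRST sets of the other non-terminals involved (by the same procedure, iterated to a fixed point):
  FIRST(P) = { 'e', 'n' }

From S → n:
  - n is a terminal: add 'n' and stop
From S → P:
  - P is a non-terminal: add FIRST(P) \ {ε} = { 'e', 'n' }
    P is not nullable, so stop
From S → e c:
  - e is a terminal: add 'e' and stop

Collecting: FIRST(S) = { 'e', 'n' }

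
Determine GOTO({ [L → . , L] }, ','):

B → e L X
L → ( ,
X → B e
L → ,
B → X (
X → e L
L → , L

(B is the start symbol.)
GOTO(I, ',') = CLOSURE({ [A → αX.β] : [A → α.Xβ] ∈ I, X = ',' })

Items with dot before ',', with the dot advanced:
  [L → . , L] → [L → , . L]
Closure of the advanced items:
  [L → , . L] has the dot before L: add [L → . ( ,], [L → . ,], [L → . , L]

GOTO = { [L → , . L], [L → . ( ,], [L → . , L], [L → . ,] }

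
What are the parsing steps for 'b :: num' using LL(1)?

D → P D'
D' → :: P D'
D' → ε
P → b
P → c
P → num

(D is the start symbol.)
Stack is shown with the top on the left.

Stack      Input       Action
-----------------------------
D $        b :: num $  output D → P D'
P D' $     b :: num $  output P → b
b D' $     b :: num $  match 'b'
D' $       :: num $    output D' → :: P D'
:: P D' $  :: num $    match '::'
P D' $     num $       output P → num
num D' $   num $       match 'num'
D' $       $           output D' → ε
$          $           accept

The string is accepted.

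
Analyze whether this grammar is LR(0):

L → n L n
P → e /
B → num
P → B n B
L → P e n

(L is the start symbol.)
Augment with L' → L and build the canonical LR(0) collection (I0 = CLOSURE({[L' → . L]}), then GOTO on every symbol after a dot until no new states appear). It has 14 states:
  I0: { [B → . num], [L → . P e n], [L → . n L n], [L' → . L], [P → . B n B], [P → . e /] }  — shift
  I1: { [P → B . n B] }  — shift
  I2: { [L' → L .] }  — accept
  I3: { [L → P . e n] }  — shift
  I4: { [P → e . /] }  — shift
  I5: { [B → . num], [L → . P e n], [L → . n L n], [L → n . L n], [P → . B n B], [P → . e /] }  — shift
  I6: { [B → num .] }  — reduce
  I7: { [L → n L . n] }  — shift
  I8: { [L → n L n .] }  — reduce
  I9: { [P → e / .] }  — reduce
  I10: { [L → P e . n] }  — shift
  I11: { [L → P e n .] }  — reduce
  I12: { [B → . num], [P → B n . B] }  — shift
  I13: { [P → B n B .] }  — reduce

Every state is either a pure shift/goto state or contains exactly one complete item and nothing to shift — no conflicts. The grammar is LR(0).

Answer: Yes, the grammar is LR(0)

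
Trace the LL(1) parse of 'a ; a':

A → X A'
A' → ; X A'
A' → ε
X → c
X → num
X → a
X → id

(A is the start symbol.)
LL(1) parsing maintains a stack (initially the start symbol over $) and the input. At each step: if the stack top is a terminal, match it against the current input token; if it is a non-terminal N, replace it with the RHS of M[N, lookahead] (the unique production whose predict set contains the lookahead).

Stack is shown with the top on the left.

Stack     Input    Action
-------------------------
A $       a ; a $  output A → X A'
X A' $    a ; a $  output X → a
a A' $    a ; a $  match 'a'
A' $      ; a $    output A' → ; X A'
; X A' $  ; a $    match ';'
X A' $    a $      output X → a
a A' $    a $      match 'a'
A' $      $        output A' → ε
$         $        accept

The string is accepted.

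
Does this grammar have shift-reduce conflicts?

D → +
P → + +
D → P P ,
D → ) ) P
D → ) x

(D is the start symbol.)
Augment with D' → D and build the canonical LR(0) collection (I0 = CLOSURE({[D' → . D]}), then GOTO on every symbol after a dot until no new states appear). It has 12 states:
  I0: { [D → . ) ) P], [D → . ) x], [D → . +], [D → . P P ,], [D' → . D], [P → . + +] }  — shift
  I1: { [D → ) . ) P], [D → ) . x] }  — shift
  I2: { [D → + .], [P → + . +] }  — shift, reduce
  I3: { [D' → D .] }  — accept
  I4: { [D → P . P ,], [P → . + +] }  — shift
  I5: { [P → + . +] }  — shift
  I6: { [D → P P . ,] }  — shift
  I7: { [D → P P , .] }  — reduce
  I8: { [P → + + .] }  — reduce
  I9: { [D → ) ) . P], [P → . + +] }  — shift
  I10: { [D → ) x .] }  — reduce
  I11: { [D → ) ) P .] }  — reduce

I2 contains reduce item [D → + .] and shift item [P → + . +] — shift-reduce conflict.

Answer: Yes — I2: [D → + .] vs [P → + . +]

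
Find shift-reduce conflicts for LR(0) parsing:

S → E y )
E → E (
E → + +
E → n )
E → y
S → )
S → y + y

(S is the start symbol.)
Yes — I6: [E → y .] vs [S → y . + y]

Augment with S' → S and build the canonical LR(0) collection (I0 = CLOSURE({[S' → . S]}), then GOTO on every symbol after a dot until no new states appear). It has 14 states:
  I0: { [E → . + +], [E → . E (], [E → . n )], [E → . y], [S → . )], [S → . E y )], [S → . y + y], [S' → . S] }  — shift
  I1: { [S → ) .] }  — reduce
  I2: { [E → + . +] }  — shift
  I3: { [E → E . (], [S → E . y )] }  — shift
  I4: { [S' → S .] }  — accept
  I5: { [E → n . )] }  — shift
  I6: { [E → y .], [S → y . + y] }  — shift, reduce
  I7: { [S → y + . y] }  — shift
  I8: { [S → y + y .] }  — reduce
  I9: { [E → n ) .] }  — reduce
  I10: { [E → E ( .] }  — reduce
  I11: { [S → E y . )] }  — shift
  I12: { [S → E y ) .] }  — reduce
  I13: { [E → + + .] }  — reduce

I6 contains reduce item [E → y .] and shift item [S → y . + y] — shift-reduce conflict.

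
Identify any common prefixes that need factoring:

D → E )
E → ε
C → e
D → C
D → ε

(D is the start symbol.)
No, left-factoring is not needed

Left-factoring is needed when two productions for the same non-terminal
share a common prefix on the right-hand side.

Productions for D:
  D → E )
  D → C
  D → ε

No common prefixes found.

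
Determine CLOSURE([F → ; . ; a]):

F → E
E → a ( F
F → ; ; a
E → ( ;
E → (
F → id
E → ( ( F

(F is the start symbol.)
Start with: [F → ; . ; a]
The dot precedes the terminal ';', so nothing is added.

CLOSURE = { [F → ; . ; a] }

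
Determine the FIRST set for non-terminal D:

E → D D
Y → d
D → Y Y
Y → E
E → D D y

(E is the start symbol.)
To compute FIRST(D), examine every production with D on the left-hand side, reading each right-hand side left to right until a non-nullable symbol is reached.

FIRST sets of the other non-terminals involved (by the same procedure, iterated to a fixed point):
  FIRST(Y) = { 'd' }

From D → Y Y:
  - Y is a non-terminal: add FIRST(Y) \ {ε} = { 'd' }
    Y is not nullable, so stop

Collecting: FIRST(D) = { 'd' }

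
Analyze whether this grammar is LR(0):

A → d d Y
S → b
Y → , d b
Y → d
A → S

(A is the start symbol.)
A grammar is LR(0) if no state in the canonical LR(0) collection has:
  - both a shift item (dot before a terminal) and a complete item (shift-reduce conflict), or
  - two or more complete items (reduce-reduce conflict; the accept item [A' → A .] counts as a complete item here).

Augment with A' → A and build the canonical LR(0) collection (I0 = CLOSURE({[A' → . A]}), then GOTO on every symbol after a dot until no new states appear). It has 11 states:
  I0: { [A → . S], [A → . d d Y], [A' → . A], [S → . b] }  — shift
  I1: { [A' → A .] }  — accept
  I2: { [A → S .] }  — reduce
  I3: { [S → b .] }  — reduce
  I4: { [A → d . d Y] }  — shift
  I5: { [A → d d . Y], [Y → . , d b], [Y → . d] }  — shift
  I6: { [Y → , . d b] }  — shift
  I7: { [A → d d Y .] }  — reduce
  I8: { [Y → d .] }  — reduce
  I9: { [Y → , d . b] }  — shift
  I10: { [Y → , d b .] }  — reduce

Every state is either a pure shift/goto state or contains exactly one complete item and nothing to shift — no conflicts. The grammar is LR(0).

Answer: Yes, the grammar is LR(0)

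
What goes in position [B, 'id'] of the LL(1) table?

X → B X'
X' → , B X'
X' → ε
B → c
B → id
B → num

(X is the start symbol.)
To find M[B, 'id'], we find productions for B where 'id' is in the predict set (PREDICT(N → α) = (FIRST(α) \ {ε}) ∪ (FOLLOW(N) if α ⇒* ε)).

B → c: PREDICT = { 'c' }
B → id: PREDICT = { 'id' }
  'id' is in predict set, so this production goes in M[B, 'id']
B → num: PREDICT = { 'num' }

M[B, 'id'] = B → id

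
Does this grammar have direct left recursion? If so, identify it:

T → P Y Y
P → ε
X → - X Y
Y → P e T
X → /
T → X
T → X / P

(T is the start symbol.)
Direct left recursion occurs when N → N α for some non-terminal N (the right-hand side begins with the left-hand side itself).

T → P Y Y: starts with P
P → ε: starts with ε
X → - X Y: starts with '-'
Y → P e T: starts with P
X → /: starts with '/'
T → X: starts with X
T → X / P: starts with X

No direct left recursion found.

Answer: No direct left recursion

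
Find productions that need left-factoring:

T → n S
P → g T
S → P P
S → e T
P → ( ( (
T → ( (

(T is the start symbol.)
No, left-factoring is not needed

Left-factoring is needed when two productions for the same non-terminal
share a common prefix on the right-hand side.

Productions for T:
  T → n S
  T → ( (
Productions for P:
  P → g T
  P → ( ( (
Productions for S:
  S → P P
  S → e T

No common prefixes found.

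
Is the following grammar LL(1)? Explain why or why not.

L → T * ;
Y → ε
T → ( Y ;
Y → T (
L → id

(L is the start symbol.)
Yes, the grammar is LL(1).

Relevant sets:
  FIRST(T) = { '(' }
  FOLLOW(Y) = { ';' }

For L:
  PREDICT(L → T '*' ';') = { '(' }
  PREDICT(L → id) = { 'id' }
For Y:
  PREDICT(Y → ε) = { ';' }
  PREDICT(Y → T '(') = { '(' }
T has a single production, so nothing to check there.

All predict sets are disjoint. The grammar IS LL(1).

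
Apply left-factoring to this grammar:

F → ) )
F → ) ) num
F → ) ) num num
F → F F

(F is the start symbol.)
F → ) ) F'
F' → ε
F' → num F''
F'' → ε
F'' → num
F → F F

Left-factoring transforms A → αβ₁ | αβ₂ into A → αA' and A' → β₁ | β₂
(α is the longest common prefix among the alternatives). Repeat until
no nonterminal has two alternatives with a common prefix.

Round 1: F has alternatives sharing prefix ') )'. Introduce F': F → ) ) F'
  Add: F' → ε
  Add: F' → num
  Add: F' → num num

Round 2: F' has alternatives sharing prefix 'num'. Introduce F'': F' → num F''
  Add: F'' → ε
  Add: F'' → num

No remaining common prefixes — done.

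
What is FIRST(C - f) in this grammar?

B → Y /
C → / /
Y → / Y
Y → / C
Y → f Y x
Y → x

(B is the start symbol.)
{ '/' }

FIRST sets of the non-terminals involved (from the grammar, by fixed-point iteration):
  FIRST(C) = { '/' }

To compute FIRST(C - f), process the symbols left to right:
Symbol C is a non-terminal. Add FIRST(C) \ {ε} = { '/' }
C is not nullable (ε ∉ FIRST(C)), so stop here.
FIRST(C - f) = { '/' }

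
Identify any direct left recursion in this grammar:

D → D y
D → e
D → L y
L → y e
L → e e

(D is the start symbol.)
Yes, D is left-recursive

Direct left recursion occurs when N → N α for some non-terminal N (the right-hand side begins with the left-hand side itself).

D → D y: LEFT RECURSIVE (starts with D)
D → e: starts with e
D → L y: starts with L
L → y e: starts with y
L → e e: starts with e

The grammar has direct left recursion on: D.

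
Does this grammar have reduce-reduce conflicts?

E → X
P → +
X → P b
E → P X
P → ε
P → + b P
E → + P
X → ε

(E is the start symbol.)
A reduce-reduce conflict occurs when an LR(0) state has two complete items [A → α .] and [B → β .] — both call for a reduction, and with no lookahead the parser cannot choose between them.

Augment with E' → E and build the canonical LR(0) collection (I0 = CLOSURE({[E' → . E]}), then GOTO on every symbol after a dot until no new states appear). It has 12 states:
  I0: { [E → . + P], [E → . P X], [E → . X], [E' → . E], [P → . + b P], [P → . +], [P → .], [X → . P b], [X → .] }  — shift, 2 reduces
  I1: { [E → + . P], [P → + . b P], [P → + .], [P → . + b P], [P → . +], [P → .] }  — shift, 2 reduces
  I2: { [E' → E .] }  — accept
  I3: { [E → P . X], [P → . + b P], [P → . +], [P → .], [X → . P b], [X → .], [X → P . b] }  — shift, 2 reduces
  I4: { [E → X .] }  — reduce
  I5: { [P → + . b P], [P → + .] }  — shift, reduce
  I6: { [X → P . b] }  — shift
  I7: { [E → P X .] }  — reduce
  I8: { [X → P b .] }  — reduce
  I9: { [P → + b . P], [P → . + b P], [P → . +], [P → .] }  — shift, reduce
  I10: { [P → + b P .] }  — reduce
  I11: { [E → + P .] }  — reduce

I0 contains complete items [P → .], [X → .] — reduce-reduce conflict.
I1 contains complete items [P → .], [P → + .] — reduce-reduce conflict.
I3 contains complete items [P → .], [X → .] — reduce-reduce conflict.

Answer: Yes — I0: [P → .] vs [X → .]; I1: [P → .] vs [P → + .]; I3: [P → .] vs [X → .]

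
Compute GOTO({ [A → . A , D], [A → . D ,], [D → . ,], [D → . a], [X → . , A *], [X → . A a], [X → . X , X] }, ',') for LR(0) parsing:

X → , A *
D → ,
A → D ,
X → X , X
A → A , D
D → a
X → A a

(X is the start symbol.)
GOTO(I, ',') = CLOSURE({ [A → αX.β] : [A → α.Xβ] ∈ I, X = ',' })

Items with dot before ',', with the dot advanced:
  [D → . ,] → [D → , .]
  [X → . , A *] → [X → , . A *]
Closure of the advanced items:
  [X → , . A *] has the dot before A: add [A → . D ,], [A → . A , D]
  [A → . D ,] has the dot before D: add [D → . ,], [D → . a]

GOTO = { [A → . A , D], [A → . D ,], [D → , .], [D → . ,], [D → . a], [X → , . A *] }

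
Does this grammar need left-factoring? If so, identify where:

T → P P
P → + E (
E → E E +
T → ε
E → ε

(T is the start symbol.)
Left-factoring is needed when two productions for the same non-terminal
share a common prefix on the right-hand side.

Productions for T:
  T → P P
  T → ε
Productions for E:
  E → E E +
  E → ε

No common prefixes found.

Answer: No, left-factoring is not needed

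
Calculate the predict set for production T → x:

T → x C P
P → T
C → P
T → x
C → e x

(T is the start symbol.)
PREDICT(T → x) = (FIRST(RHS) \ {ε}) ∪ (FOLLOW(T) if ε ∈ FIRST(RHS), i.e. RHS ⇒* ε)
FIRST(x) = { 'x' }
ε ∉ FIRST(x), so FOLLOW(T) is not added.
PREDICT(T → x) = { 'x' }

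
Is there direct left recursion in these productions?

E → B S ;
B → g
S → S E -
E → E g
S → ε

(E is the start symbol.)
Yes, S, E are left-recursive

Direct left recursion occurs when N → N α for some non-terminal N (the right-hand side begins with the left-hand side itself).

E → B S ;: starts with B
B → g: starts with g
S → S E -: LEFT RECURSIVE (starts with S)
E → E g: LEFT RECURSIVE (starts with E)
S → ε: starts with ε

The grammar has direct left recursion on: S, E.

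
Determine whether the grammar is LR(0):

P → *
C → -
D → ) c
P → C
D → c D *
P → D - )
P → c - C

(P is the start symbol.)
A grammar is LR(0) if no state in the canonical LR(0) collection has:
  - both a shift item (dot before a terminal) and a complete item (shift-reduce conflict), or
  - two or more complete items (reduce-reduce conflict; the accept item [P' → P .] counts as a complete item here).

Augment with P' → P and build the canonical LR(0) collection (I0 = CLOSURE({[P' → . P]}), then GOTO on every symbol after a dot until no new states appear). It has 16 states:
  I0: { [C → . -], [D → . ) c], [D → . c D *], [P → . *], [P → . C], [P → . D - )], [P → . c - C], [P' → . P] }  — shift
  I1: { [D → ) . c] }  — shift
  I2: { [P → * .] }  — reduce
  I3: { [C → - .] }  — reduce
  I4: { [P → C .] }  — reduce
  I5: { [P → D . - )] }  — shift
  I6: { [P' → P .] }  — accept
  I7: { [D → . ) c], [D → . c D *], [D → c . D *], [P → c . - C] }  — shift
  I8: { [C → . -], [P → c - . C] }  — shift
  I9: { [D → c D . *] }  — shift
  I10: { [D → . ) c], [D → . c D *], [D → c . D *] }  — shift
  I11: { [D → c D * .] }  — reduce
  I12: { [P → c - C .] }  — reduce
  I13: { [P → D - . )] }  — shift
  I14: { [P → D - ) .] }  — reduce
  I15: { [D → ) c .] }  — reduce

Every state is either a pure shift/goto state or contains exactly one complete item and nothing to shift — no conflicts. The grammar is LR(0).

Answer: Yes, the grammar is LR(0)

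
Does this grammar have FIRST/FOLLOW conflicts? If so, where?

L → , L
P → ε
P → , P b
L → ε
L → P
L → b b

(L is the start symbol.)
A FIRST/FOLLOW conflict occurs when a non-terminal N has a nullable alternative N → β (β ⇒* ε) and another alternative N → α with FIRST(α) ∩ FOLLOW(N) ≠ ∅: on such a lookahead the parser cannot decide between expanding α and letting N vanish via β.

Nullable non-terminals: L, P.
FIRST sets used below: FIRST(P) = { ',', ε }

L: nullable alternative(s) L → ε, L → P; FOLLOW(L) = { $ }
  L → , L: FIRST \ {ε} = { ',' } — disjoint from FOLLOW(L)
  L → ε: FIRST \ {ε} = { } — disjoint from FOLLOW(L)
  L → P: FIRST \ {ε} = { ',' } — disjoint from FOLLOW(L)
  L → b b: FIRST \ {ε} = { 'b' } — disjoint from FOLLOW(L)

P: nullable alternative(s) P → ε; FOLLOW(P) = { $, 'b' }
  P → ε: FIRST \ {ε} = { } — this is the only nullable alternative, skip
  P → , P b: FIRST \ {ε} = { ',' } — disjoint from FOLLOW(P)

No FIRST/FOLLOW conflicts found.

Answer: No FIRST/FOLLOW conflicts.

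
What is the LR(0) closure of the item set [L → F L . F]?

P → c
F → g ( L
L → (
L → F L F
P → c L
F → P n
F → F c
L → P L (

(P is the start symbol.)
{ [F → . F c], [F → . P n], [F → . g ( L], [L → F L . F], [P → . c L], [P → . c] }

Start with: [L → F L . F]
  [L → F L . F] has the dot before F: add [F → . g ( L], [F → . P n], [F → . F c]
  [F → . P n] has the dot before P: add [P → . c], [P → . c L]
No further items can be added.

CLOSURE = { [F → . F c], [F → . P n], [F → . g ( L], [L → F L . F], [P → . c L], [P → . c] }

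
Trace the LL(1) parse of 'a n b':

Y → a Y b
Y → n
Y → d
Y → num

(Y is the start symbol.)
LL(1) parsing maintains a stack (initially the start symbol over $) and the input. At each step: if the stack top is a terminal, match it against the current input token; if it is a non-terminal N, replace it with the RHS of M[N, lookahead] (the unique production whose predict set contains the lookahead).

Stack is shown with the top on the left.

Stack    Input    Action
------------------------
Y $      a n b $  output Y → a Y b
a Y b $  a n b $  match 'a'
Y b $    n b $    output Y → n
n b $    n b $    match 'n'
b $      b $      match 'b'
$        $        accept

The string is accepted.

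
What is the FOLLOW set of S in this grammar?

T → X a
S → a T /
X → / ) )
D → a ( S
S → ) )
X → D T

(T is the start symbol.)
{ '/', 'a' }

To compute FOLLOW(S), find every occurrence of S on a right-hand side N → α S β: add FIRST(β) \ {ε}, and if β is empty or nullable also add FOLLOW(N). Iterate to a fixed point.

In D → a ( S: S is at the end, add FOLLOW(D)

The FOLLOW sets referred to above (computed the same way, to a fixed point):
  FOLLOW(D) = { '/', 'a' }

Taking the union: FOLLOW(S) = { '/', 'a' }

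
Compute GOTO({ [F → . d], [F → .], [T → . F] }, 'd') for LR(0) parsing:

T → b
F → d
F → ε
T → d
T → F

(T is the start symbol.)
{ [F → d .] }

GOTO(I, 'd') = CLOSURE({ [A → αX.β] : [A → α.Xβ] ∈ I, X = 'd' })

Items with dot before 'd', with the dot advanced:
  [F → . d] → [F → d .]
Closure adds nothing (no advanced item has the dot before a non-terminal).

GOTO = { [F → d .] }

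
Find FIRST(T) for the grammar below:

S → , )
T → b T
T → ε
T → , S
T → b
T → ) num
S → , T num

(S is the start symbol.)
To compute FIRST(T), examine every production with T on the left-hand side, reading each right-hand side left to right until a non-nullable symbol is reached.

From T → b T:
  - b is a terminal: add 'b' and stop
From T → ε:
  - ε-production, so ε ∈ FIRST(T)
From T → , S:
  - ',' is a terminal: add ',' and stop
From T → b:
  - b is a terminal: add 'b' and stop
From T → ) num:
  - ')' is a terminal: add ')' and stop

Collecting: FIRST(T) = { ')', ',', 'b', ε }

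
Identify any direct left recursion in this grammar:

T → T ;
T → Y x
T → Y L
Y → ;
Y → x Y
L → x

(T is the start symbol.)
Yes, T is left-recursive

T → T ;: LEFT RECURSIVE (starts with T)
T → Y x: starts with Y
T → Y L: starts with Y
Y → ;: starts with ';'
Y → x Y: starts with x
L → x: starts with x

The grammar has direct left recursion on: T.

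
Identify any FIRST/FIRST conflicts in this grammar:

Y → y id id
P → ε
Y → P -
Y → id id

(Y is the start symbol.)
No FIRST/FIRST conflicts.

FIRST sets of the non-terminals at (or reachable through a nullable prefix from) the front of some alternative:
  FIRST(P) = { ε }

Productions for Y:
  Y → y id id: FIRST = { 'y' }
  Y → P -: FIRST = { '-' }
  Y → id id: FIRST = { 'id' }
P has only one production, so no FIRST/FIRST conflict is possible there.

All alternatives of each non-terminal have pairwise disjoint FIRST sets.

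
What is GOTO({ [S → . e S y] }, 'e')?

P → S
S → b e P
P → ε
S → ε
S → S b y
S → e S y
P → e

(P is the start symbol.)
{ [S → . S b y], [S → . b e P], [S → . e S y], [S → .], [S → e . S y] }

GOTO(I, 'e') = CLOSURE({ [A → αX.β] : [A → α.Xβ] ∈ I, X = 'e' })

Items with dot before 'e', with the dot advanced:
  [S → . e S y] → [S → e . S y]
Closure of the advanced items:
  [S → e . S y] has the dot before S: add [S → . b e P], [S → .], [S → . S b y], [S → . e S y]

GOTO = { [S → . S b y], [S → . b e P], [S → . e S y], [S → .], [S → e . S y] }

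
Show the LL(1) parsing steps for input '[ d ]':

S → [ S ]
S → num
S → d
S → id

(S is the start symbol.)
Stack is shown with the top on the left.

Stack    Input    Action
------------------------
S $      [ d ] $  output S → [ S ]
[ S ] $  [ d ] $  match '['
S ] $    d ] $    output S → d
d ] $    d ] $    match 'd'
] $      ] $      match ']'
$        $        accept

The string is accepted.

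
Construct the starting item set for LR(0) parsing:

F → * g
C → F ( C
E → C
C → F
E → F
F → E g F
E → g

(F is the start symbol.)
First, augment the grammar with F' → F
I₀ = CLOSURE({ [F' → . F] }):
  [F' → . F] has the dot before F: add [F → . * g], [F → . E g F]
  [F → . E g F] has the dot before E: add [E → . C], [E → . F], [E → . g]
  [E → . C] has the dot before C: add [C → . F ( C], [C → . F]
No further items can be added.

I₀ = { [C → . F ( C], [C → . F], [E → . C], [E → . F], [E → . g], [F → . * g], [F → . E g F], [F' → . F] }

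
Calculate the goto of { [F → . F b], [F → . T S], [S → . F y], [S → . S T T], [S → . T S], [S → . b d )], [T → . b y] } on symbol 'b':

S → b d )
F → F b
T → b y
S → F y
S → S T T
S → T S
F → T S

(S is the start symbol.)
{ [S → b . d )], [T → b . y] }

GOTO(I, 'b') = CLOSURE({ [A → αX.β] : [A → α.Xβ] ∈ I, X = 'b' })

Items with dot before 'b', with the dot advanced:
  [S → . b d )] → [S → b . d )]
  [T → . b y] → [T → b . y]
Closure adds nothing (no advanced item has the dot before a non-terminal).

GOTO = { [S → b . d )], [T → b . y] }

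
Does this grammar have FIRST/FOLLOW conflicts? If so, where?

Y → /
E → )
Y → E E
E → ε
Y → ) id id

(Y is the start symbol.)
A FIRST/FOLLOW conflict occurs when a non-terminal N has a nullable alternative N → β (β ⇒* ε) and another alternative N → α with FIRST(α) ∩ FOLLOW(N) ≠ ∅: on such a lookahead the parser cannot decide between expanding α and letting N vanish via β.

Nullable non-terminals: E, Y.
FIRST sets used below: FIRST(E) = { ')', ε }

E: nullable alternative(s) E → ε; FOLLOW(E) = { $, ')' }
  E → ): FIRST \ {ε} = { ')' } — overlaps FOLLOW(E) on { ')' }: CONFLICT
  E → ε: FIRST \ {ε} = { } — this is the only nullable alternative, skip

Y: nullable alternative(s) Y → E E; FOLLOW(Y) = { $ }
  Y → /: FIRST \ {ε} = { '/' } — disjoint from FOLLOW(Y)
  Y → E E: FIRST \ {ε} = { ')' } — this is the only nullable alternative, skip
  Y → ) id id: FIRST \ {ε} = { ')' } — disjoint from FOLLOW(Y)

So the grammar has 1 FIRST/FOLLOW conflict (marked CONFLICT above).

Answer: Yes. E → ')' with FOLLOW(E) on { ')' }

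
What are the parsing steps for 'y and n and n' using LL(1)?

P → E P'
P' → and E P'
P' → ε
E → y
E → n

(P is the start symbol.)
LL(1) parsing maintains a stack (initially the start symbol over $) and the input. At each step: if the stack top is a terminal, match it against the current input token; if it is a non-terminal N, replace it with the RHS of M[N, lookahead] (the unique production whose predict set contains the lookahead).

Stack is shown with the top on the left.

Stack       Input            Action
-----------------------------------
P $         y and n and n $  output P → E P'
E P' $      y and n and n $  output E → y
y P' $      y and n and n $  match 'y'
P' $        and n and n $    output P' → and E P'
and E P' $  and n and n $    match 'and'
E P' $      n and n $        output E → n
n P' $      n and n $        match 'n'
P' $        and n $          output P' → and E P'
and E P' $  and n $          match 'and'
E P' $      n $              output E → n
n P' $      n $              match 'n'
P' $        $                output P' → ε
$           $                accept

The string is accepted.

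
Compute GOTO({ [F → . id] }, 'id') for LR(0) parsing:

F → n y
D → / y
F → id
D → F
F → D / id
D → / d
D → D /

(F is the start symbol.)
GOTO(I, 'id') = CLOSURE({ [A → αX.β] : [A → α.Xβ] ∈ I, X = 'id' })

Items with dot before 'id', with the dot advanced:
  [F → . id] → [F → id .]
Closure adds nothing (no advanced item has the dot before a non-terminal).

GOTO = { [F → id .] }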